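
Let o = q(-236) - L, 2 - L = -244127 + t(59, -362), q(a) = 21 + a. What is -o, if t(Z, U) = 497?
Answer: 243847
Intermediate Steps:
L = 243632 (L = 2 - (-244127 + 497) = 2 - 1*(-243630) = 2 + 243630 = 243632)
o = -243847 (o = (21 - 236) - 1*243632 = -215 - 243632 = -243847)
-o = -1*(-243847) = 243847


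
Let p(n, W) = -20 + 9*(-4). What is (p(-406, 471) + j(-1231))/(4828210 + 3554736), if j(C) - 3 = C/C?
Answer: -2/322421 ≈ -6.2031e-6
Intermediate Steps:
p(n, W) = -56 (p(n, W) = -20 - 36 = -56)
j(C) = 4 (j(C) = 3 + C/C = 3 + 1 = 4)
(p(-406, 471) + j(-1231))/(4828210 + 3554736) = (-56 + 4)/(4828210 + 3554736) = -52/8382946 = -52*1/8382946 = -2/322421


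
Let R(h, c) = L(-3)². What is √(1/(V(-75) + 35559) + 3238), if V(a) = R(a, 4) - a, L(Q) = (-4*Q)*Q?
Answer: √4416065063130/36930 ≈ 56.903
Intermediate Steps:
L(Q) = -4*Q²
R(h, c) = 1296 (R(h, c) = (-4*(-3)²)² = (-4*9)² = (-36)² = 1296)
V(a) = 1296 - a
√(1/(V(-75) + 35559) + 3238) = √(1/((1296 - 1*(-75)) + 35559) + 3238) = √(1/((1296 + 75) + 35559) + 3238) = √(1/(1371 + 35559) + 3238) = √(1/36930 + 3238) = √(119579341/36930) = √4416065063130/36930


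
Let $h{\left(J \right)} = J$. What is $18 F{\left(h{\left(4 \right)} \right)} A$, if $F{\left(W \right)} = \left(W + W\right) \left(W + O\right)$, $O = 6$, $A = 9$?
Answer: $12960$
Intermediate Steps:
$F{\left(W \right)} = 2 W \left(6 + W\right)$ ($F{\left(W \right)} = \left(W + W\right) \left(W + 6\right) = 2 W \left(6 + W\right)$)
$18 F{\left(h{\left(4 \right)} \right)} A = 18 \cdot 2 \cdot 4 \left(6 + 4\right) 9 = 18 \cdot 2 \cdot 4 \cdot 10 \cdot 9 = 18 \cdot 80 \cdot 9 = 1440 \cdot 9 = 12960$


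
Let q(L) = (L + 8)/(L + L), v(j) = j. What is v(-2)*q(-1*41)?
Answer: -33/41 ≈ -0.80488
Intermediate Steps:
q(L) = (8 + L)/(2*L) (q(L) = (8 + L)/((2*L)) = (8 + L)*(1/(2*L)) = (8 + L)/(2*L))
v(-2)*q(-1*41) = -(8 - 1*41)/((-1*41)) = -(8 - 41)/(-41) = -(-1)*(-33)/41 = -2*33/82 = -33/41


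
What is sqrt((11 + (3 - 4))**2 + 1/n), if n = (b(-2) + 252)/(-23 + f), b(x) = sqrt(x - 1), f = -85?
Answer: 2*sqrt((6273 + 25*I*sqrt(3))/(252 + I*sqrt(3))) ≈ 9.9785 + 0.00014759*I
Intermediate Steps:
b(x) = sqrt(-1 + x)
n = -7/3 - I*sqrt(3)/108 (n = (sqrt(-1 - 2) + 252)/(-23 - 85) = (sqrt(-3) + 252)/(-108) = (I*sqrt(3) + 252)*(-1/108) = (252 + I*sqrt(3))*(-1/108) = -7/3 - I*sqrt(3)/108 ≈ -2.3333 - 0.016037*I)
sqrt((11 + (3 - 4))**2 + 1/n) = sqrt((11 + (3 - 4))**2 + 1/(-7/3 - I*sqrt(3)/108)) = sqrt((11 - 1)**2 + 1/(-7/3 - I*sqrt(3)/108)) = sqrt(10**2 + 1/(-7/3 - I*sqrt(3)/108)) = sqrt(100 + 1/(-7/3 - I*sqrt(3)/108))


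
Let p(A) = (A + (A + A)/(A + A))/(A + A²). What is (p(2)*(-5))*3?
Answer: -15/2 ≈ -7.5000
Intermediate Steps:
p(A) = (1 + A)/(A + A²) (p(A) = (A + (2*A)/((2*A)))/(A + A²) = (A + (2*A)*(1/(2*A)))/(A + A²) = (A + 1)/(A + A²) = (1 + A)/(A + A²))
(p(2)*(-5))*3 = (-5/2)*3 = ((½)*(-5))*3 = -5/2*3 = -15/2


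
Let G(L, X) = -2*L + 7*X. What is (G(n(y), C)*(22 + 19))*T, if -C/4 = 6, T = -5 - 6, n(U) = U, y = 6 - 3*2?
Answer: 75768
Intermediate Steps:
y = 0 (y = 6 - 6 = 0)
T = -11
C = -24 (C = -4*6 = -24)
(G(n(y), C)*(22 + 19))*T = ((-2*0 + 7*(-24))*(22 + 19))*(-11) = ((0 - 168)*41)*(-11) = -168*41*(-11) = -6888*(-11) = 75768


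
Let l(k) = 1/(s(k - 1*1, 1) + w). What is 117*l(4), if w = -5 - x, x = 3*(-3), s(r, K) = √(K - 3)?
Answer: 26 - 13*I*√2/2 ≈ 26.0 - 9.1924*I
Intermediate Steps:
s(r, K) = √(-3 + K)
x = -9
w = 4 (w = -5 - 1*(-9) = -5 + 9 = 4)
l(k) = 1/(4 + I*√2) (l(k) = 1/(√(-3 + 1) + 4) = 1/(√(-2) + 4) = 1/(I*√2 + 4) = 1/(4 + I*√2))
117*l(4) = 117*(2/9 - I*√2/18) = 26 - 13*I*√2/2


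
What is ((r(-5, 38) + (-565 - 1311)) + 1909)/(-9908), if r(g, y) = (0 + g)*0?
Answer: -33/9908 ≈ -0.0033306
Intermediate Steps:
r(g, y) = 0 (r(g, y) = g*0 = 0)
((r(-5, 38) + (-565 - 1311)) + 1909)/(-9908) = ((0 + (-565 - 1311)) + 1909)/(-9908) = ((0 - 1876) + 1909)*(-1/9908) = (-1876 + 1909)*(-1/9908) = 33*(-1/9908) = -33/9908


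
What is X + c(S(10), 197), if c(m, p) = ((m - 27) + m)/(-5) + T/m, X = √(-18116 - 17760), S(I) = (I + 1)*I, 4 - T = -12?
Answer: -423/11 + 2*I*√8969 ≈ -38.455 + 189.41*I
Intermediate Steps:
T = 16 (T = 4 - 1*(-12) = 4 + 12 = 16)
S(I) = I*(1 + I) (S(I) = (1 + I)*I = I*(1 + I))
X = 2*I*√8969 (X = √(-35876) = 2*I*√8969 ≈ 189.41*I)
c(m, p) = 27/5 + 16/m - 2*m/5 (c(m, p) = ((m - 27) + m)/(-5) + 16/m = ((-27 + m) + m)*(-⅕) + 16/m = (-27 + 2*m)*(-⅕) + 16/m = (27/5 - 2*m/5) + 16/m = 27/5 + 16/m - 2*m/5)
X + c(S(10), 197) = 2*I*√8969 + (80 - 10*(1 + 10)*(-27 + 2*(10*(1 + 10))))/(5*((10*(1 + 10)))) = 2*I*√8969 + (80 - 10*11*(-27 + 2*(10*11)))/(5*((10*11))) = 2*I*√8969 + (⅕)*(80 - 1*110*(-27 + 2*110))/110 = 2*I*√8969 + (⅕)*(1/110)*(80 - 1*110*(-27 + 220)) = 2*I*√8969 + (⅕)*(1/110)*(80 - 1*110*193) = 2*I*√8969 + (⅕)*(1/110)*(80 - 21230) = 2*I*√8969 + (⅕)*(1/110)*(-21150) = 2*I*√8969 - 423/11 = -423/11 + 2*I*√8969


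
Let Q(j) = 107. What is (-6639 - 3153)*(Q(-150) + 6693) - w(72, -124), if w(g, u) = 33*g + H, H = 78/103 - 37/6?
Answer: -41151365825/618 ≈ -6.6588e+7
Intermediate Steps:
H = -3343/618 (H = 78*(1/103) - 37*1/6 = 78/103 - 37/6 = -3343/618 ≈ -5.4094)
w(g, u) = -3343/618 + 33*g (w(g, u) = 33*g - 3343/618 = -3343/618 + 33*g)
(-6639 - 3153)*(Q(-150) + 6693) - w(72, -124) = (-6639 - 3153)*(107 + 6693) - (-3343/618 + 33*72) = -9792*6800 - (-3343/618 + 2376) = -66585600 - 1*1465025/618 = -66585600 - 1465025/618 = -41151365825/618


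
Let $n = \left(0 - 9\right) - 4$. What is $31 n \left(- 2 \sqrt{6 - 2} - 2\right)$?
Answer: $2418$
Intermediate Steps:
$n = -13$ ($n = -9 - 4 = -13$)
$31 n \left(- 2 \sqrt{6 - 2} - 2\right) = 31 \left(-13\right) \left(- 2 \sqrt{6 - 2} - 2\right) = - 403 \left(- 2 \sqrt{4} - 2\right) = - 403 \left(\left(-2\right) 2 - 2\right) = - 403 \left(-4 - 2\right) = \left(-403\right) \left(-6\right) = 2418$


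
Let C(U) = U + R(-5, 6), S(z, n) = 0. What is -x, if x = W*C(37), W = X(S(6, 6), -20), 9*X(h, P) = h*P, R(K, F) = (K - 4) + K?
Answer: 0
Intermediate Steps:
R(K, F) = -4 + 2*K (R(K, F) = (-4 + K) + K = -4 + 2*K)
X(h, P) = P*h/9 (X(h, P) = (h*P)/9 = (P*h)/9 = P*h/9)
W = 0 (W = (⅑)*(-20)*0 = 0)
C(U) = -14 + U (C(U) = U + (-4 + 2*(-5)) = U + (-4 - 10) = U - 14 = -14 + U)
x = 0 (x = 0*(-14 + 37) = 0*23 = 0)
-x = -1*0 = 0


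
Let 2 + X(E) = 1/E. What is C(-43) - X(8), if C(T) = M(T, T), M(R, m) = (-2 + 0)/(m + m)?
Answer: 653/344 ≈ 1.8983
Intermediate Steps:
X(E) = -2 + 1/E
M(R, m) = -1/m (M(R, m) = -2*1/(2*m) = -1/m)
C(T) = -1/T
C(-43) - X(8) = -1/(-43) - (-2 + 1/8) = -1*(-1/43) - (-2 + 1/8) = 1/43 - 1*(-15/8) = 1/43 + 15/8 = 653/344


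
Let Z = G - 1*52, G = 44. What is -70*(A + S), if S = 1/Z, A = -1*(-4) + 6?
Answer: -2765/4 ≈ -691.25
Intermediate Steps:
Z = -8 (Z = 44 - 1*52 = 44 - 52 = -8)
A = 10 (A = 4 + 6 = 10)
S = -⅛ (S = 1/(-8) = -⅛ ≈ -0.12500)
-70*(A + S) = -70*(10 - ⅛) = -70*79/8 = -1*2765/4 = -2765/4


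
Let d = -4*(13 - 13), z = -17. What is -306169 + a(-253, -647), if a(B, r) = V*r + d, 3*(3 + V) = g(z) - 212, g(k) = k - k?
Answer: -775520/3 ≈ -2.5851e+5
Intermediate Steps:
g(k) = 0
V = -221/3 (V = -3 + (0 - 212)/3 = -3 + (1/3)*(-212) = -3 - 212/3 = -221/3 ≈ -73.667)
d = 0 (d = -4*0 = 0)
a(B, r) = -221*r/3 (a(B, r) = -221*r/3 + 0 = -221*r/3)
-306169 + a(-253, -647) = -306169 - 221/3*(-647) = -306169 + 142987/3 = -775520/3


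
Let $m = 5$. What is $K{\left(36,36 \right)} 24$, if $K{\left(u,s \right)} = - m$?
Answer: $-120$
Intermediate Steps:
$K{\left(u,s \right)} = -5$ ($K{\left(u,s \right)} = \left(-1\right) 5 = -5$)
$K{\left(36,36 \right)} 24 = \left(-5\right) 24 = -120$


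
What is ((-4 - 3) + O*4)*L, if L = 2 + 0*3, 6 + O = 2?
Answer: -46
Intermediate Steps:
O = -4 (O = -6 + 2 = -4)
L = 2 (L = 2 + 0 = 2)
((-4 - 3) + O*4)*L = ((-4 - 3) - 4*4)*2 = (-7 - 16)*2 = -23*2 = -46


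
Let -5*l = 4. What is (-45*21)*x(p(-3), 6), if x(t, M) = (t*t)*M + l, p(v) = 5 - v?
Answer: -362124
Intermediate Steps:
l = -⅘ (l = -⅕*4 = -⅘ ≈ -0.80000)
x(t, M) = -⅘ + M*t² (x(t, M) = (t*t)*M - ⅘ = t²*M - ⅘ = M*t² - ⅘ = -⅘ + M*t²)
(-45*21)*x(p(-3), 6) = (-45*21)*(-⅘ + 6*(5 - 1*(-3))²) = -945*(-⅘ + 6*(5 + 3)²) = -945*(-⅘ + 6*8²) = -945*(-⅘ + 6*64) = -945*(-⅘ + 384) = -945*1916/5 = -362124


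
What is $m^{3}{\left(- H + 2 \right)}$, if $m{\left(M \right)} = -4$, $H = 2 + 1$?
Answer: $-64$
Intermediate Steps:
$H = 3$
$m^{3}{\left(- H + 2 \right)} = \left(-4\right)^{3} = -64$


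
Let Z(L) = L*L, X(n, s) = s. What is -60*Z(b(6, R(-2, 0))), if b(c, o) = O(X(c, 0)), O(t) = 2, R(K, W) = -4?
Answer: -240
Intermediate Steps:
b(c, o) = 2
Z(L) = L**2
-60*Z(b(6, R(-2, 0))) = -60*2**2 = -60*4 = -240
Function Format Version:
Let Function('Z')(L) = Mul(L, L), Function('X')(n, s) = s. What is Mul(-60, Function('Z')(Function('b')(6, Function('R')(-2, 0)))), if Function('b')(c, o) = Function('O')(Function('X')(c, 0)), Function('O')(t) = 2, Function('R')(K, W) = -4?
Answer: -240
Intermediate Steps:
Function('b')(c, o) = 2
Function('Z')(L) = Pow(L, 2)
Mul(-60, Function('Z')(Function('b')(6, Function('R')(-2, 0)))) = Mul(-60, Pow(2, 2)) = Mul(-60, 4) = -240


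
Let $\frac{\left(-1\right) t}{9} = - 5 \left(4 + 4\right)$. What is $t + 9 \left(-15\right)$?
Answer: $225$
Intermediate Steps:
$t = 360$ ($t = - 9 \left(- 5 \left(4 + 4\right)\right) = - 9 \left(\left(-5\right) 8\right) = \left(-9\right) \left(-40\right) = 360$)
$t + 9 \left(-15\right) = 360 + 9 \left(-15\right) = 360 - 135 = 225$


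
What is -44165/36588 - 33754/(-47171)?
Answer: -848315863/1725892548 ≈ -0.49152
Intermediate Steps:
-44165/36588 - 33754/(-47171) = -44165*1/36588 - 33754*(-1/47171) = -44165/36588 + 33754/47171 = -848315863/1725892548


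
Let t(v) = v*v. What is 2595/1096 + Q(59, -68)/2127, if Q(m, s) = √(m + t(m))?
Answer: 2595/1096 + 2*√885/2127 ≈ 2.3957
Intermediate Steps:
t(v) = v²
Q(m, s) = √(m + m²)
2595/1096 + Q(59, -68)/2127 = 2595/1096 + √(59*(1 + 59))/2127 = 2595*(1/1096) + √(59*60)*(1/2127) = 2595/1096 + √3540*(1/2127) = 2595/1096 + (2*√885)*(1/2127) = 2595/1096 + 2*√885/2127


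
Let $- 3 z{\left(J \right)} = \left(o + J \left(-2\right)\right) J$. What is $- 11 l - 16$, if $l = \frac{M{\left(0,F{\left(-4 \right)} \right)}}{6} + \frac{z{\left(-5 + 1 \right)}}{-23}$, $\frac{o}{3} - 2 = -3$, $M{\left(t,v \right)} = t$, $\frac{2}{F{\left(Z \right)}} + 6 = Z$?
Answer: $- \frac{884}{69} \approx -12.812$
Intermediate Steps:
$F{\left(Z \right)} = \frac{2}{-6 + Z}$
$o = -3$ ($o = 6 + 3 \left(-3\right) = 6 - 9 = -3$)
$z{\left(J \right)} = - \frac{J \left(-3 - 2 J\right)}{3}$ ($z{\left(J \right)} = - \frac{\left(-3 + J \left(-2\right)\right) J}{3} = - \frac{\left(-3 - 2 J\right) J}{3} = - \frac{J \left(-3 - 2 J\right)}{3}$)
$l = - \frac{20}{69}$ ($l = \frac{0}{6} + \frac{\frac{1}{3} \left(-5 + 1\right) \left(3 + 2 \left(-5 + 1\right)\right)}{-23} = 0 \cdot \frac{1}{6} + \frac{1}{3} \left(-4\right) \left(3 + 2 \left(-4\right)\right) \left(- \frac{1}{23}\right) = 0 + \frac{1}{3} \left(-4\right) \left(3 - 8\right) \left(- \frac{1}{23}\right) = 0 + \frac{1}{3} \left(-4\right) \left(-5\right) \left(- \frac{1}{23}\right) = 0 + \frac{20}{3} \left(- \frac{1}{23}\right) = 0 - \frac{20}{69} = - \frac{20}{69} \approx -0.28986$)
$- 11 l - 16 = \left(-11\right) \left(- \frac{20}{69}\right) - 16 = \frac{220}{69} - 16 = - \frac{884}{69}$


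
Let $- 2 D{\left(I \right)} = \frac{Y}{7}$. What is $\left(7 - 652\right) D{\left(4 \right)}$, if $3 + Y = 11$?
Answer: $\frac{2580}{7} \approx 368.57$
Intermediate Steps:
$Y = 8$ ($Y = -3 + 11 = 8$)
$D{\left(I \right)} = - \frac{4}{7}$ ($D{\left(I \right)} = - \frac{8 \cdot \frac{1}{7}}{2} = \left(- \frac{1}{2}\right) \frac{8}{7} = - \frac{4}{7}$)
$\left(7 - 652\right) D{\left(4 \right)} = \left(7 - 652\right) \left(- \frac{4}{7}\right) = \left(-645\right) \left(- \frac{4}{7}\right) = \frac{2580}{7}$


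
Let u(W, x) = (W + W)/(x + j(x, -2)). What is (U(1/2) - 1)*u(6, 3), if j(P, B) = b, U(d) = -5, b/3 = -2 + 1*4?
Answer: -8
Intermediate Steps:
b = 6 (b = 3*(-2 + 1*4) = 3*(-2 + 4) = 3*2 = 6)
j(P, B) = 6
u(W, x) = 2*W/(6 + x) (u(W, x) = (W + W)/(x + 6) = (2*W)/(6 + x) = 2*W/(6 + x))
(U(1/2) - 1)*u(6, 3) = (-5 - 1)*(2*6/(6 + 3)) = -12*6/9 = -6*4/3 = -8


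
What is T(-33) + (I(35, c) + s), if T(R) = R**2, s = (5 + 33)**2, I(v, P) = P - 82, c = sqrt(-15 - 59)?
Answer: 2451 + I*sqrt(74) ≈ 2451.0 + 8.6023*I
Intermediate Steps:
c = I*sqrt(74) (c = sqrt(-74) = I*sqrt(74) ≈ 8.6023*I)
I(v, P) = -82 + P
s = 1444 (s = 38**2 = 1444)
T(-33) + (I(35, c) + s) = (-33)**2 + ((-82 + I*sqrt(74)) + 1444) = 1089 + (1362 + I*sqrt(74)) = 2451 + I*sqrt(74)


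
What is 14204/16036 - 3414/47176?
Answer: 76917625/94564292 ≈ 0.81339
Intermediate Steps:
14204/16036 - 3414/47176 = 14204*(1/16036) - 3414*1/47176 = 3551/4009 - 1707/23588 = 76917625/94564292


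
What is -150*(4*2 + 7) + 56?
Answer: -2194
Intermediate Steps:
-150*(4*2 + 7) + 56 = -150*(8 + 7) + 56 = -150*15 + 56 = -2250 + 56 = -2194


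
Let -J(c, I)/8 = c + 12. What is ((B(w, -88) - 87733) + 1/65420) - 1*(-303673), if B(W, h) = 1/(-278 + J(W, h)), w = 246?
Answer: 16542476679261/76606820 ≈ 2.1594e+5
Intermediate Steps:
J(c, I) = -96 - 8*c (J(c, I) = -8*(c + 12) = -8*(12 + c) = -96 - 8*c)
B(W, h) = 1/(-374 - 8*W) (B(W, h) = 1/(-278 + (-96 - 8*W)) = 1/(-374 - 8*W))
((B(w, -88) - 87733) + 1/65420) - 1*(-303673) = ((-1/(374 + 8*246) - 87733) + 1/65420) - 1*(-303673) = ((-1/(374 + 1968) - 87733) + 1/65420) + 303673 = ((-1/2342 - 87733) + 1/65420) + 303673 = (-205470687/2342 + 1/65420) + 303673 = -6720946170599/76606820 + 303673 = 16542476679261/76606820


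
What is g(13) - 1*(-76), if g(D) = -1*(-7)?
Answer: 83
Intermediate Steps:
g(D) = 7
g(13) - 1*(-76) = 7 - 1*(-76) = 7 + 76 = 83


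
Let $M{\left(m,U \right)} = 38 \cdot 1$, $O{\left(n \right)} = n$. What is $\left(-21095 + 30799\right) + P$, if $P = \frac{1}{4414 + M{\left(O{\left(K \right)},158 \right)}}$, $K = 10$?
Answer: $\frac{43202209}{4452} \approx 9704.0$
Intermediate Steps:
$M{\left(m,U \right)} = 38$
$P = \frac{1}{4452}$ ($P = \frac{1}{4414 + 38} = \frac{1}{4452} \approx 0.00022462$)
$\left(-21095 + 30799\right) + P = \left(-21095 + 30799\right) + \frac{1}{4452} = 9704 + \frac{1}{4452} = \frac{43202209}{4452}$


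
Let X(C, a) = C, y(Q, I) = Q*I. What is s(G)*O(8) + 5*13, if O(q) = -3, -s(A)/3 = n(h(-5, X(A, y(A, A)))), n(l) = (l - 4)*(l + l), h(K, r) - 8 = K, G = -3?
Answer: 11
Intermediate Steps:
y(Q, I) = I*Q
h(K, r) = 8 + K
n(l) = 2*l*(-4 + l) (n(l) = (-4 + l)*(2*l) = 2*l*(-4 + l))
s(A) = 18 (s(A) = -6*(8 - 5)*(-4 + (8 - 5)) = -6*3*(-4 + 3) = -6*3*(-1) = -3*(-6) = 18)
s(G)*O(8) + 5*13 = 18*(-3) + 5*13 = -54 + 65 = 11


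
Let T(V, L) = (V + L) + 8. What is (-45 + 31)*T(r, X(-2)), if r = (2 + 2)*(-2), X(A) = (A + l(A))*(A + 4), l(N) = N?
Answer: 112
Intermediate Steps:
X(A) = 2*A*(4 + A) (X(A) = (A + A)*(A + 4) = (2*A)*(4 + A) = 2*A*(4 + A))
r = -8 (r = 4*(-2) = -8)
T(V, L) = 8 + L + V (T(V, L) = (L + V) + 8 = 8 + L + V)
(-45 + 31)*T(r, X(-2)) = (-45 + 31)*(8 + 2*(-2)*(4 - 2) - 8) = -14*(8 + 2*(-2)*2 - 8) = -14*(8 - 8 - 8) = -14*(-8) = 112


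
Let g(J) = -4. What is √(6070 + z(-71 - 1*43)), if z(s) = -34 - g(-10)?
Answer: 2*√1510 ≈ 77.717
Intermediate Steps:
z(s) = -30 (z(s) = -34 - 1*(-4) = -34 + 4 = -30)
√(6070 + z(-71 - 1*43)) = √(6070 - 30) = √6040 = 2*√1510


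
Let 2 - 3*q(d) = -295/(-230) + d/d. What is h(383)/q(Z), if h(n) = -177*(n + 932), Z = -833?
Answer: 32120190/13 ≈ 2.4708e+6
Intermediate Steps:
q(d) = -13/138 (q(d) = ⅔ - (-295/(-230) + d/d)/3 = ⅔ - (-295*(-1/230) + 1)/3 = ⅔ - (59/46 + 1)/3 = ⅔ - ⅓*105/46 = ⅔ - 35/46 = -13/138)
h(n) = -164964 - 177*n (h(n) = -177*(932 + n) = -164964 - 177*n)
h(383)/q(Z) = (-164964 - 177*383)/(-13/138) = (-164964 - 67791)*(-138/13) = -232755*(-138/13) = 32120190/13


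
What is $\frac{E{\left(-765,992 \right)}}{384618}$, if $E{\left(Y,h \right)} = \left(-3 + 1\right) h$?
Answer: $- \frac{992}{192309} \approx -0.0051584$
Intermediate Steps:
$E{\left(Y,h \right)} = - 2 h$
$\frac{E{\left(-765,992 \right)}}{384618} = \frac{\left(-2\right) 992}{384618} = \left(-1984\right) \frac{1}{384618} = - \frac{992}{192309}$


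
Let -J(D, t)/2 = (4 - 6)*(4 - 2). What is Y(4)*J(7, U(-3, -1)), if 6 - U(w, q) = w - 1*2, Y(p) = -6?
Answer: -48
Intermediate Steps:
U(w, q) = 8 - w (U(w, q) = 6 - (w - 1*2) = 6 - (w - 2) = 6 - (-2 + w) = 6 + (2 - w) = 8 - w)
J(D, t) = 8 (J(D, t) = -2*(4 - 6)*(4 - 2) = -(-4)*2 = -2*(-4) = 8)
Y(4)*J(7, U(-3, -1)) = -6*8 = -48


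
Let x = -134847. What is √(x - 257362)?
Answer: I*√392209 ≈ 626.27*I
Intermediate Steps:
√(x - 257362) = √(-134847 - 257362) = √(-392209) = I*√392209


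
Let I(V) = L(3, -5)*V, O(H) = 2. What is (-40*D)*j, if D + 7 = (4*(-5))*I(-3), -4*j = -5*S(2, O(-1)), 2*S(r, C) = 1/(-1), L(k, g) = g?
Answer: -7675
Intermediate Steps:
S(r, C) = -½ (S(r, C) = (½)/(-1) = (½)*(-1) = -½)
j = -5/8 (j = -(-5)*(-1)/(4*2) = -¼*5/2 = -5/8 ≈ -0.62500)
I(V) = -5*V
D = -307 (D = -7 + (4*(-5))*(-5*(-3)) = -7 - 20*15 = -7 - 300 = -307)
(-40*D)*j = -40*(-307)*(-5/8) = 12280*(-5/8) = -7675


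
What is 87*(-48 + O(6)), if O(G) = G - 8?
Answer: -4350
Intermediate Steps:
O(G) = -8 + G
87*(-48 + O(6)) = 87*(-48 + (-8 + 6)) = 87*(-48 - 2) = 87*(-50) = -4350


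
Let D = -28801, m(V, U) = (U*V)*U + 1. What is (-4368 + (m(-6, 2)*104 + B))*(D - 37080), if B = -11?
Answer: 446080251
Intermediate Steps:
m(V, U) = 1 + V*U² (m(V, U) = V*U² + 1 = 1 + V*U²)
(-4368 + (m(-6, 2)*104 + B))*(D - 37080) = (-4368 + ((1 - 6*2²)*104 - 11))*(-28801 - 37080) = (-4368 + ((1 - 6*4)*104 - 11))*(-65881) = (-4368 + ((1 - 24)*104 - 11))*(-65881) = (-4368 + (-23*104 - 11))*(-65881) = (-4368 + (-2392 - 11))*(-65881) = (-4368 - 2403)*(-65881) = -6771*(-65881) = 446080251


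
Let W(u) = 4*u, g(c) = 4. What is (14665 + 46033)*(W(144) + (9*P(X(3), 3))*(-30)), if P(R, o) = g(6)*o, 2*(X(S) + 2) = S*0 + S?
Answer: -161699472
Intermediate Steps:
X(S) = -2 + S/2 (X(S) = -2 + (S*0 + S)/2 = -2 + (0 + S)/2 = -2 + S/2)
P(R, o) = 4*o
(14665 + 46033)*(W(144) + (9*P(X(3), 3))*(-30)) = (14665 + 46033)*(4*144 + (9*(4*3))*(-30)) = 60698*(576 + (9*12)*(-30)) = 60698*(576 + 108*(-30)) = 60698*(576 - 3240) = 60698*(-2664) = -161699472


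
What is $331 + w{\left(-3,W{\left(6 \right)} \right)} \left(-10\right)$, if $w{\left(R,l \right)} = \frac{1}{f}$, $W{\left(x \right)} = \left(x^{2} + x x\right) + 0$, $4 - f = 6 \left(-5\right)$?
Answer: $\frac{5622}{17} \approx 330.71$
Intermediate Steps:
$f = 34$ ($f = 4 - 6 \left(-5\right) = 4 - -30 = 4 + 30 = 34$)
$W{\left(x \right)} = 2 x^{2}$ ($W{\left(x \right)} = \left(x^{2} + x^{2}\right) + 0 = 2 x^{2} + 0 = 2 x^{2}$)
$w{\left(R,l \right)} = \frac{1}{34}$
$331 + w{\left(-3,W{\left(6 \right)} \right)} \left(-10\right) = 331 + \frac{1}{34} \left(-10\right) = 331 - \frac{5}{17} = \frac{5622}{17}$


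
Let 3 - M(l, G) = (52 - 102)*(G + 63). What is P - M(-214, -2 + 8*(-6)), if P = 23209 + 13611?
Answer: 36167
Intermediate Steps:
M(l, G) = 3153 + 50*G (M(l, G) = 3 - (52 - 102)*(G + 63) = 3 - (-50)*(63 + G) = 3 - (-3150 - 50*G) = 3 + (3150 + 50*G) = 3153 + 50*G)
P = 36820
P - M(-214, -2 + 8*(-6)) = 36820 - (3153 + 50*(-2 + 8*(-6))) = 36820 - (3153 + 50*(-2 - 48)) = 36820 - (3153 + 50*(-50)) = 36820 - (3153 - 2500) = 36820 - 1*653 = 36820 - 653 = 36167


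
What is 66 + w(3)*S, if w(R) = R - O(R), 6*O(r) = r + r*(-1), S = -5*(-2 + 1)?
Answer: 81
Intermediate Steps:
S = 5 (S = -5*(-1) = 5)
O(r) = 0 (O(r) = (r + r*(-1))/6 = (r - r)/6 = (1/6)*0 = 0)
w(R) = R (w(R) = R - 1*0 = R + 0 = R)
66 + w(3)*S = 66 + 3*5 = 66 + 15 = 81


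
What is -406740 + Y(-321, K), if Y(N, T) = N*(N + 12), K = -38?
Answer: -307551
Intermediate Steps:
Y(N, T) = N*(12 + N)
-406740 + Y(-321, K) = -406740 - 321*(12 - 321) = -406740 - 321*(-309) = -406740 + 99189 = -307551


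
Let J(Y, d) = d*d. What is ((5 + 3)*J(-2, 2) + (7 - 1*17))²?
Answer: 484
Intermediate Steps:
J(Y, d) = d²
((5 + 3)*J(-2, 2) + (7 - 1*17))² = ((5 + 3)*2² + (7 - 1*17))² = (8*4 + (7 - 17))² = (32 - 10)² = 22² = 484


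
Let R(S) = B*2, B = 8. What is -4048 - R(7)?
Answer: -4064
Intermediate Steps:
R(S) = 16 (R(S) = 8*2 = 16)
-4048 - R(7) = -4048 - 1*16 = -4048 - 16 = -4064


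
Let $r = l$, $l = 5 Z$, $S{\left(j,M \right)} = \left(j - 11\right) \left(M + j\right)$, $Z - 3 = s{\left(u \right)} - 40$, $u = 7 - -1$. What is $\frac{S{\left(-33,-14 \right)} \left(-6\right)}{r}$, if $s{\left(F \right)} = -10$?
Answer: $\frac{264}{5} \approx 52.8$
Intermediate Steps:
$u = 8$ ($u = 7 + 1 = 8$)
$Z = -47$ ($Z = 3 - 50 = -47$)
$S{\left(j,M \right)} = \left(-11 + j\right) \left(M + j\right)$
$l = -235$ ($l = 5 \left(-47\right) = -235$)
$r = -235$
$\frac{S{\left(-33,-14 \right)} \left(-6\right)}{r} = \frac{\left(\left(-33\right)^{2} - -154 - -363 - -462\right) \left(-6\right)}{-235} = \left(1089 + 154 + 363 + 462\right) \left(-6\right) \left(- \frac{1}{235}\right) = 2068 \left(-6\right) \left(- \frac{1}{235}\right) = \left(-12408\right) \left(- \frac{1}{235}\right) = \frac{264}{5}$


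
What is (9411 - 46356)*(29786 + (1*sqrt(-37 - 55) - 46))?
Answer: -1098744300 - 73890*I*sqrt(23) ≈ -1.0987e+9 - 3.5436e+5*I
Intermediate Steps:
(9411 - 46356)*(29786 + (1*sqrt(-37 - 55) - 46)) = -36945*(29786 + (1*sqrt(-92) - 46)) = -36945*(29786 + (1*(2*I*sqrt(23)) - 46)) = -36945*(29786 + (2*I*sqrt(23) - 46)) = -36945*(29786 + (-46 + 2*I*sqrt(23))) = -36945*(29740 + 2*I*sqrt(23)) = -1098744300 - 73890*I*sqrt(23)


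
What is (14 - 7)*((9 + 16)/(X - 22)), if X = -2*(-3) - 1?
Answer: -175/17 ≈ -10.294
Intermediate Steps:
X = 5 (X = 6 - 1 = 5)
(14 - 7)*((9 + 16)/(X - 22)) = (14 - 7)*((9 + 16)/(5 - 22)) = 7*(25/(-17)) = 7*(25*(-1/17)) = 7*(-25/17) = -175/17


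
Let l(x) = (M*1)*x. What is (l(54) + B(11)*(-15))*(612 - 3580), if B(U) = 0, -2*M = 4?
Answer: 320544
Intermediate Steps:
M = -2 (M = -½*4 = -2)
l(x) = -2*x (l(x) = (-2*1)*x = -2*x)
(l(54) + B(11)*(-15))*(612 - 3580) = (-2*54 + 0*(-15))*(612 - 3580) = (-108 + 0)*(-2968) = -108*(-2968) = 320544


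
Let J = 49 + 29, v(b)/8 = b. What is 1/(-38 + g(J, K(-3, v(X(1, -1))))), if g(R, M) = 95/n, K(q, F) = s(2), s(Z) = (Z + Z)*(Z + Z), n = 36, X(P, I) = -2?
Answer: -36/1273 ≈ -0.028280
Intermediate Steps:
v(b) = 8*b
s(Z) = 4*Z**2 (s(Z) = (2*Z)*(2*Z) = 4*Z**2)
K(q, F) = 16 (K(q, F) = 4*2**2 = 4*4 = 16)
J = 78
g(R, M) = 95/36
1/(-38 + g(J, K(-3, v(X(1, -1))))) = 1/(-38 + 95/36) = 1/(-1273/36) = -36/1273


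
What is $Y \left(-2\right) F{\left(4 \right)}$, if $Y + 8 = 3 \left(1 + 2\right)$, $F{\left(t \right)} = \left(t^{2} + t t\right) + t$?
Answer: $-72$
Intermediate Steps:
$F{\left(t \right)} = t + 2 t^{2}$ ($F{\left(t \right)} = \left(t^{2} + t^{2}\right) + t = 2 t^{2} + t = t + 2 t^{2}$)
$Y = 1$ ($Y = -8 + 3 \left(1 + 2\right) = -8 + 3 \cdot 3 = -8 + 9 = 1$)
$Y \left(-2\right) F{\left(4 \right)} = 1 \left(-2\right) 4 \left(1 + 2 \cdot 4\right) = - 2 \cdot 4 \left(1 + 8\right) = - 2 \cdot 4 \cdot 9 = \left(-2\right) 36 = -72$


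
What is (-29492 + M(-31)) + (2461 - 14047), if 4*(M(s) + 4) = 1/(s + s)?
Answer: -10188337/248 ≈ -41082.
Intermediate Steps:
M(s) = -4 + 1/(8*s) (M(s) = -4 + 1/(4*(s + s)) = -4 + 1/(4*((2*s))) = -4 + (1/(2*s))/4 = -4 + 1/(8*s))
(-29492 + M(-31)) + (2461 - 14047) = (-29492 + (-4 + (1/8)/(-31))) + (2461 - 14047) = (-29492 + (-4 + (1/8)*(-1/31))) - 11586 = (-29492 + (-4 - 1/248)) - 11586 = (-29492 - 993/248) - 11586 = -7315009/248 - 11586 = -10188337/248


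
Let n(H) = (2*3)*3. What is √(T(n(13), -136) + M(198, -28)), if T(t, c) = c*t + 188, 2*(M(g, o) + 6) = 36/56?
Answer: I*√444073/14 ≈ 47.599*I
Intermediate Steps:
n(H) = 18 (n(H) = 6*3 = 18)
M(g, o) = -159/28 (M(g, o) = -6 + (36/56)/2 = -6 + (36*(1/56))/2 = -6 + (½)*(9/14) = -6 + 9/28 = -159/28)
T(t, c) = 188 + c*t
√(T(n(13), -136) + M(198, -28)) = √((188 - 136*18) - 159/28) = √((188 - 2448) - 159/28) = √(-2260 - 159/28) = √(-63439/28) = I*√444073/14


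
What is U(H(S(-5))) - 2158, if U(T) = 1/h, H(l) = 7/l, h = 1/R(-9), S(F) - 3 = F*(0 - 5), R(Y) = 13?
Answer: -2145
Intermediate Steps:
S(F) = 3 - 5*F (S(F) = 3 + F*(0 - 5) = 3 + F*(-5) = 3 - 5*F)
h = 1/13 ≈ 0.076923
U(T) = 13 (U(T) = 1/(1/13) = 13)
U(H(S(-5))) - 2158 = 13 - 2158 = -2145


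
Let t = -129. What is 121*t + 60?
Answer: -15549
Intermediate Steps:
121*t + 60 = 121*(-129) + 60 = -15609 + 60 = -15549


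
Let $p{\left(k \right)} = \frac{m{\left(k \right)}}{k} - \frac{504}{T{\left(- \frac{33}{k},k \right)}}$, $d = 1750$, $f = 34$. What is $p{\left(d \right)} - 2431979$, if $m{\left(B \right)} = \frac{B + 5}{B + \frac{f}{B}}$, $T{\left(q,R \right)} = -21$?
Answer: $- \frac{7447944872215}{3062534} \approx -2.432 \cdot 10^{6}$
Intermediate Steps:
$m{\left(B \right)} = \frac{5 + B}{B + \frac{34}{B}}$ ($m{\left(B \right)} = \frac{B + 5}{B + \frac{34}{B}} = \frac{5 + B}{B + \frac{34}{B}}$)
$p{\left(k \right)} = 24 + \frac{5 + k}{34 + k^{2}}$ ($p{\left(k \right)} = \frac{k \frac{1}{34 + k^{2}} \left(5 + k\right)}{k} - \frac{504}{-21} = \frac{5 + k}{34 + k^{2}} - -24 = \frac{5 + k}{34 + k^{2}} + 24 = 24 + \frac{5 + k}{34 + k^{2}}$)
$p{\left(d \right)} - 2431979 = \frac{821 + 1750 + 24 \cdot 1750^{2}}{34 + 1750^{2}} - 2431979 = \frac{821 + 1750 + 24 \cdot 3062500}{34 + 3062500} - 2431979 = \frac{821 + 1750 + 73500000}{3062534} - 2431979 = \frac{1}{3062534} \cdot 73502571 - 2431979 = \frac{73502571}{3062534} - 2431979 = - \frac{7447944872215}{3062534}$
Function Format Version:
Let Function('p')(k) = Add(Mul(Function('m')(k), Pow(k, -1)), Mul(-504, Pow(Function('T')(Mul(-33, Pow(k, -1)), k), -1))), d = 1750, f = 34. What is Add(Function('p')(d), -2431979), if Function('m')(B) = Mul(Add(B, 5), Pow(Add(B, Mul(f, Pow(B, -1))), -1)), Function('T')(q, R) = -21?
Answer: Rational(-7447944872215, 3062534) ≈ -2.4320e+6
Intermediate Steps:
Function('m')(B) = Mul(Pow(Add(B, Mul(34, Pow(B, -1))), -1), Add(5, B)) (Function('m')(B) = Mul(Add(B, 5), Pow(Add(B, Mul(34, Pow(B, -1))), -1)) = Mul(Add(5, B), Pow(Add(B, Mul(34, Pow(B, -1))), -1)) = Mul(Pow(Add(B, Mul(34, Pow(B, -1))), -1), Add(5, B)))
Function('p')(k) = Add(24, Mul(Pow(Add(34, Pow(k, 2)), -1), Add(5, k))) (Function('p')(k) = Add(Mul(Mul(k, Pow(Add(34, Pow(k, 2)), -1), Add(5, k)), Pow(k, -1)), Mul(-504, Pow(-21, -1))) = Add(Mul(Pow(Add(34, Pow(k, 2)), -1), Add(5, k)), Mul(-504, Rational(-1, 21))) = Add(Mul(Pow(Add(34, Pow(k, 2)), -1), Add(5, k)), 24) = Add(24, Mul(Pow(Add(34, Pow(k, 2)), -1), Add(5, k))))
Add(Function('p')(d), -2431979) = Add(Mul(Pow(Add(34, Pow(1750, 2)), -1), Add(821, 1750, Mul(24, Pow(1750, 2)))), -2431979) = Add(Mul(Pow(Add(34, 3062500), -1), Add(821, 1750, Mul(24, 3062500))), -2431979) = Add(Mul(Pow(3062534, -1), Add(821, 1750, 73500000)), -2431979) = Add(Mul(Rational(1, 3062534), 73502571), -2431979) = Add(Rational(73502571, 3062534), -2431979) = Rational(-7447944872215, 3062534)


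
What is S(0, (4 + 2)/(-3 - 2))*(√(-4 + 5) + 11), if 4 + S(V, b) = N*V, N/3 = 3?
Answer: -48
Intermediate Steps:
N = 9 (N = 3*3 = 9)
S(V, b) = -4 + 9*V
S(0, (4 + 2)/(-3 - 2))*(√(-4 + 5) + 11) = (-4 + 9*0)*(√(-4 + 5) + 11) = (-4 + 0)*(√1 + 11) = -4*(1 + 11) = -4*12 = -48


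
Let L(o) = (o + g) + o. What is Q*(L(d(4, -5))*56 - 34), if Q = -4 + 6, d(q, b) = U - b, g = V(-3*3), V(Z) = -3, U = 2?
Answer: 1164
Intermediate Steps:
g = -3
d(q, b) = 2 - b
Q = 2
L(o) = -3 + 2*o (L(o) = (o - 3) + o = (-3 + o) + o = -3 + 2*o)
Q*(L(d(4, -5))*56 - 34) = 2*((-3 + 2*(2 - 1*(-5)))*56 - 34) = 2*((-3 + 2*(2 + 5))*56 - 34) = 2*((-3 + 2*7)*56 - 34) = 2*((-3 + 14)*56 - 34) = 2*(11*56 - 34) = 2*(616 - 34) = 2*582 = 1164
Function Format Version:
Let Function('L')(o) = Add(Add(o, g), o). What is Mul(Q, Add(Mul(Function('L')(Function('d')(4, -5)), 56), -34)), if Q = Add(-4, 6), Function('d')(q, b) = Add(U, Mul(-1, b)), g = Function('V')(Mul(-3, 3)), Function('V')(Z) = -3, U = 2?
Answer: 1164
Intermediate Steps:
g = -3
Function('d')(q, b) = Add(2, Mul(-1, b))
Q = 2
Function('L')(o) = Add(-3, Mul(2, o)) (Function('L')(o) = Add(Add(o, -3), o) = Add(Add(-3, o), o) = Add(-3, Mul(2, o)))
Mul(Q, Add(Mul(Function('L')(Function('d')(4, -5)), 56), -34)) = Mul(2, Add(Mul(Add(-3, Mul(2, Add(2, Mul(-1, -5)))), 56), -34)) = Mul(2, Add(Mul(Add(-3, Mul(2, Add(2, 5))), 56), -34)) = Mul(2, Add(Mul(Add(-3, Mul(2, 7)), 56), -34)) = Mul(2, Add(Mul(Add(-3, 14), 56), -34)) = Mul(2, Add(Mul(11, 56), -34)) = Mul(2, Add(616, -34)) = Mul(2, 582) = 1164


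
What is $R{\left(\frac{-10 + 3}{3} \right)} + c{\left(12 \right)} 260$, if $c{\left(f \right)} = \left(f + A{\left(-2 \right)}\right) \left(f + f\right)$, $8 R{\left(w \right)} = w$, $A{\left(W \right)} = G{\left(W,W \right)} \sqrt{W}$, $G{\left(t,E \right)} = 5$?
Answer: $\frac{1797113}{24} + 31200 i \sqrt{2} \approx 74880.0 + 44123.0 i$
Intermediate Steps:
$A{\left(W \right)} = 5 \sqrt{W}$
$R{\left(w \right)} = \frac{w}{8}$
$c{\left(f \right)} = 2 f \left(f + 5 i \sqrt{2}\right)$ ($c{\left(f \right)} = \left(f + 5 \sqrt{-2}\right) \left(f + f\right) = \left(f + 5 i \sqrt{2}\right) 2 f = 2 f \left(f + 5 i \sqrt{2}\right)$)
$R{\left(\frac{-10 + 3}{3} \right)} + c{\left(12 \right)} 260 = \frac{\left(-10 + 3\right) \frac{1}{3}}{8} + 2 \cdot 12 \left(12 + 5 i \sqrt{2}\right) 260 = \frac{\left(-7\right) \frac{1}{3}}{8} + \left(288 + 120 i \sqrt{2}\right) 260 = \frac{1}{8} \left(- \frac{7}{3}\right) + \left(74880 + 31200 i \sqrt{2}\right) = - \frac{7}{24} + \left(74880 + 31200 i \sqrt{2}\right) = \frac{1797113}{24} + 31200 i \sqrt{2}$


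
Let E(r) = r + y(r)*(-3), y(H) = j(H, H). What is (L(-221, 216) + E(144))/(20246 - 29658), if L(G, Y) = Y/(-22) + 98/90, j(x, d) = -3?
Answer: -35707/2329470 ≈ -0.015328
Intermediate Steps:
y(H) = -3
L(G, Y) = 49/45 - Y/22 (L(G, Y) = Y*(-1/22) + 98*(1/90) = -Y/22 + 49/45 = 49/45 - Y/22)
E(r) = 9 + r (E(r) = r - 3*(-3) = r + 9 = 9 + r)
(L(-221, 216) + E(144))/(20246 - 29658) = ((49/45 - 1/22*216) + (9 + 144))/(20246 - 29658) = ((49/45 - 108/11) + 153)/(-9412) = (-4321/495 + 153)*(-1/9412) = (71414/495)*(-1/9412) = -35707/2329470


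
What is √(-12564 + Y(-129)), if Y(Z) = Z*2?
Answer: I*√12822 ≈ 113.23*I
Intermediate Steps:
Y(Z) = 2*Z
√(-12564 + Y(-129)) = √(-12564 + 2*(-129)) = √(-12564 - 258) = √(-12822) = I*√12822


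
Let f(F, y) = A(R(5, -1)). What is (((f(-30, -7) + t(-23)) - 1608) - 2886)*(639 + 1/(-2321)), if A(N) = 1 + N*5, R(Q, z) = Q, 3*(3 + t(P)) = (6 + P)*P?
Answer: -19313162596/6963 ≈ -2.7737e+6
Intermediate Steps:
t(P) = -3 + P*(6 + P)/3 (t(P) = -3 + ((6 + P)*P)/3 = -3 + (P*(6 + P))/3 = -3 + P*(6 + P)/3)
A(N) = 1 + 5*N
f(F, y) = 26 (f(F, y) = 1 + 5*5 = 1 + 25 = 26)
(((f(-30, -7) + t(-23)) - 1608) - 2886)*(639 + 1/(-2321)) = (((26 + (-3 + 2*(-23) + (⅓)*(-23)²)) - 1608) - 2886)*(639 + 1/(-2321)) = (((26 + (-3 - 46 + (⅓)*529)) - 1608) - 2886)*(639 - 1/2321) = (((26 + (-3 - 46 + 529/3)) - 1608) - 2886)*(1483118/2321) = (((26 + 382/3) - 1608) - 2886)*(1483118/2321) = ((460/3 - 1608) - 2886)*(1483118/2321) = (-4364/3 - 2886)*(1483118/2321) = -13022/3*1483118/2321 = -19313162596/6963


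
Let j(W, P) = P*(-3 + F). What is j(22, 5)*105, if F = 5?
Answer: 1050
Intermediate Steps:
j(W, P) = 2*P (j(W, P) = P*(-3 + 5) = P*2 = 2*P)
j(22, 5)*105 = (2*5)*105 = 10*105 = 1050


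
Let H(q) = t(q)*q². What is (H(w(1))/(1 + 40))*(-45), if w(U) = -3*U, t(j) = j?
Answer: 1215/41 ≈ 29.634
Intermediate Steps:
H(q) = q³ (H(q) = q*q² = q³)
(H(w(1))/(1 + 40))*(-45) = ((-3*1)³/(1 + 40))*(-45) = ((-3)³/41)*(-45) = ((1/41)*(-27))*(-45) = -27/41*(-45) = 1215/41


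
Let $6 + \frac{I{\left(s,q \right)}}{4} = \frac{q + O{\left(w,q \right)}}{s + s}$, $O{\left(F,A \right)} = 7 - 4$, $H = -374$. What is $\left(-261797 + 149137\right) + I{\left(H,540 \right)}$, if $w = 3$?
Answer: $- \frac{21072451}{187} \approx -1.1269 \cdot 10^{5}$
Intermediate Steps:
$O{\left(F,A \right)} = 3$
$I{\left(s,q \right)} = -24 + \frac{2 \left(3 + q\right)}{s}$ ($I{\left(s,q \right)} = -24 + 4 \frac{q + 3}{s + s} = -24 + 4 \frac{3 + q}{2 s} = -24 + \frac{2 \left(3 + q\right)}{s}$)
$\left(-261797 + 149137\right) + I{\left(H,540 \right)} = \left(-261797 + 149137\right) + \frac{2 \left(3 + 540 - -4488\right)}{-374} = -112660 + 2 \left(- \frac{1}{374}\right) \left(3 + 540 + 4488\right) = -112660 + 2 \left(- \frac{1}{374}\right) 5031 = -112660 - \frac{5031}{187} = - \frac{21072451}{187}$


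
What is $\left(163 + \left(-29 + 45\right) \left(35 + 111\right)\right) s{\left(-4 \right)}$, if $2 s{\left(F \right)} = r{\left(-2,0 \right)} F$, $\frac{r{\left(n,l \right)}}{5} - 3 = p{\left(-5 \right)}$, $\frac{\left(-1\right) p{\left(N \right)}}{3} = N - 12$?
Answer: $-1349460$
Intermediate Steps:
$p{\left(N \right)} = 36 - 3 N$ ($p{\left(N \right)} = - 3 \left(N - 12\right) = - 3 \left(-12 + N\right) = 36 - 3 N$)
$r{\left(n,l \right)} = 270$ ($r{\left(n,l \right)} = 15 + 5 \left(36 - -15\right) = 15 + 5 \left(36 + 15\right) = 15 + 5 \cdot 51 = 15 + 255 = 270$)
$s{\left(F \right)} = 135 F$ ($s{\left(F \right)} = \frac{270 F}{2} = 135 F$)
$\left(163 + \left(-29 + 45\right) \left(35 + 111\right)\right) s{\left(-4 \right)} = \left(163 + \left(-29 + 45\right) \left(35 + 111\right)\right) 135 \left(-4\right) = \left(163 + 16 \cdot 146\right) \left(-540\right) = \left(163 + 2336\right) \left(-540\right) = 2499 \left(-540\right) = -1349460$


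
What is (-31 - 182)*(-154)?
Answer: 32802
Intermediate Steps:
(-31 - 182)*(-154) = -213*(-154) = 32802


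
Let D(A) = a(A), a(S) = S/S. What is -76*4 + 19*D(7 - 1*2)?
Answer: -285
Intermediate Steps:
a(S) = 1
D(A) = 1
-76*4 + 19*D(7 - 1*2) = -76*4 + 19*1 = -304 + 19 = -285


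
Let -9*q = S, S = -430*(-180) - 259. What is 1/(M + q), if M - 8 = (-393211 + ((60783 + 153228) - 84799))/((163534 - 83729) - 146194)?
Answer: -597501/5114157850 ≈ -0.00011683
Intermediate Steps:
M = 795111/66389 (M = 8 + (-393211 + ((60783 + 153228) - 84799))/((163534 - 83729) - 146194) = 8 + (-393211 + (214011 - 84799))/(79805 - 146194) = 8 + (-393211 + 129212)/(-66389) = 8 - 263999*(-1/66389) = 8 + 263999/66389 = 795111/66389 ≈ 11.977)
S = 77141 (S = 77400 - 259 = 77141)
q = -77141/9 (q = -⅑*77141 = -77141/9 ≈ -8571.2)
1/(M + q) = 1/(795111/66389 - 77141/9) = 1/(-5114157850/597501) = -597501/5114157850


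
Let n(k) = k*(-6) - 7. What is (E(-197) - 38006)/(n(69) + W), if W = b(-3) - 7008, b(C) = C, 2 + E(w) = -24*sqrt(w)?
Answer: 4751/929 + 3*I*sqrt(197)/929 ≈ 5.1141 + 0.045325*I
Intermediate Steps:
n(k) = -7 - 6*k (n(k) = -6*k - 7 = -7 - 6*k)
E(w) = -2 - 24*sqrt(w)
W = -7011 (W = -3 - 7008 = -7011)
(E(-197) - 38006)/(n(69) + W) = ((-2 - 24*I*sqrt(197)) - 38006)/((-7 - 6*69) - 7011) = ((-2 - 24*I*sqrt(197)) - 38006)/((-7 - 414) - 7011) = ((-2 - 24*I*sqrt(197)) - 38006)/(-421 - 7011) = (-38008 - 24*I*sqrt(197))/(-7432) = (-38008 - 24*I*sqrt(197))*(-1/7432) = 4751/929 + 3*I*sqrt(197)/929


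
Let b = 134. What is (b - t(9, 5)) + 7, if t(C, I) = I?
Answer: 136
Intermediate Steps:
(b - t(9, 5)) + 7 = (134 - 1*5) + 7 = (134 - 5) + 7 = 129 + 7 = 136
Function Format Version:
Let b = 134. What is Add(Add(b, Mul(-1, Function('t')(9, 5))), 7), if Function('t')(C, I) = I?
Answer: 136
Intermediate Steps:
Add(Add(b, Mul(-1, Function('t')(9, 5))), 7) = Add(Add(134, Mul(-1, 5)), 7) = Add(Add(134, -5), 7) = Add(129, 7) = 136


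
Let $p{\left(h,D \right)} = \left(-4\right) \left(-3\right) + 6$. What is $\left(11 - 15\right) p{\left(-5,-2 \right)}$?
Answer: $-72$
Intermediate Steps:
$p{\left(h,D \right)} = 18$ ($p{\left(h,D \right)} = 12 + 6 = 18$)
$\left(11 - 15\right) p{\left(-5,-2 \right)} = \left(11 - 15\right) 18 = \left(-4\right) 18 = -72$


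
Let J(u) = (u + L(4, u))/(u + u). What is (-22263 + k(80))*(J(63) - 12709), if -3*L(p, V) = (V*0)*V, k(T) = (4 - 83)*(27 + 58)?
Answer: 368266913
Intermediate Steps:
k(T) = -6715 (k(T) = -79*85 = -6715)
L(p, V) = 0 (L(p, V) = -V*0*V/3 = -0*V = -⅓*0 = 0)
J(u) = ½ (J(u) = (u + 0)/(u + u) = u/((2*u)) = u*(1/(2*u)) = ½)
(-22263 + k(80))*(J(63) - 12709) = (-22263 - 6715)*(½ - 12709) = -28978*(-25417/2) = 368266913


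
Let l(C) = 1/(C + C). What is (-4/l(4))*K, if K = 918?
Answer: -29376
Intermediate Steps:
l(C) = 1/(2*C)
(-4/l(4))*K = -4/((1/2)/4)*918 = -4/((1/2)*(1/4))*918 = -4/1/8*918 = -4*8*918 = -32*918 = -29376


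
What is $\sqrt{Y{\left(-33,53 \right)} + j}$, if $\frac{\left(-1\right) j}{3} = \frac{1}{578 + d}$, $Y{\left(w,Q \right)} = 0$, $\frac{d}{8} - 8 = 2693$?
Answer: $\frac{i \sqrt{66558}}{22186} \approx 0.011628 i$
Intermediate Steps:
$d = 21608$ ($d = 64 + 8 \cdot 2693 = 64 + 21544 = 21608$)
$j = - \frac{3}{22186}$ ($j = - \frac{3}{578 + 21608} = - \frac{3}{22186} \approx -0.00013522$)
$\sqrt{Y{\left(-33,53 \right)} + j} = \sqrt{0 - \frac{3}{22186}} = \sqrt{- \frac{3}{22186}} = \frac{i \sqrt{66558}}{22186}$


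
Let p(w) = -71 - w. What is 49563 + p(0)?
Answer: 49492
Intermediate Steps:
49563 + p(0) = 49563 + (-71 - 1*0) = 49563 + (-71 + 0) = 49563 - 71 = 49492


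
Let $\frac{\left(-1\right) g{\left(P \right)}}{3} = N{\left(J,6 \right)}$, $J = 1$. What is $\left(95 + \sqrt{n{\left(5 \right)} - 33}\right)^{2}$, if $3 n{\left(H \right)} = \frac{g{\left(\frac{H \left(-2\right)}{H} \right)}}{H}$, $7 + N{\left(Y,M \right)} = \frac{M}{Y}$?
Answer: $\frac{44961}{5} + 76 i \sqrt{205} \approx 8992.2 + 1088.2 i$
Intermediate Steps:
$N{\left(Y,M \right)} = -7 + \frac{M}{Y}$
$g{\left(P \right)} = 3$ ($g{\left(P \right)} = - 3 \left(-7 + \frac{6}{1}\right) = - 3 \left(-7 + 6 \cdot 1\right) = - 3 \left(-7 + 6\right) = \left(-3\right) \left(-1\right) = 3$)
$n{\left(H \right)} = \frac{1}{H}$ ($n{\left(H \right)} = \frac{3 \frac{1}{H}}{3} = \frac{1}{H}$)
$\left(95 + \sqrt{n{\left(5 \right)} - 33}\right)^{2} = \left(95 + \sqrt{\frac{1}{5} - 33}\right)^{2} = \left(95 + \sqrt{- \frac{164}{5}}\right)^{2} = \left(95 + \frac{2 i \sqrt{205}}{5}\right)^{2}$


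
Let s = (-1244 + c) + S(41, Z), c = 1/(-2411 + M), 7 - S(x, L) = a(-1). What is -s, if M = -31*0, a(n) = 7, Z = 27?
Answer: 2999285/2411 ≈ 1244.0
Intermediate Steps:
S(x, L) = 0 (S(x, L) = 7 - 1*7 = 7 - 7 = 0)
M = 0
c = -1/2411 (c = 1/(-2411 + 0) = 1/(-2411) = -1/2411 ≈ -0.00041477)
s = -2999285/2411 (s = (-1244 - 1/2411) + 0 = -2999285/2411 + 0 = -2999285/2411 ≈ -1244.0)
-s = -1*(-2999285/2411) = 2999285/2411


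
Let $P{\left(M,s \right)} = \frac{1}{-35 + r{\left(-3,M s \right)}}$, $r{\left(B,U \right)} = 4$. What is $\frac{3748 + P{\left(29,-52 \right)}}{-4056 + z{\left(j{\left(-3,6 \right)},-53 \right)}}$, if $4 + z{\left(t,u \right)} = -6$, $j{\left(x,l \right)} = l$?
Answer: $- \frac{116187}{126046} \approx -0.92178$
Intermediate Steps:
$z{\left(t,u \right)} = -10$ ($z{\left(t,u \right)} = -4 - 6 = -10$)
$P{\left(M,s \right)} = - \frac{1}{31}$ ($P{\left(M,s \right)} = \frac{1}{-35 + 4} = \frac{1}{-31} = - \frac{1}{31}$)
$\frac{3748 + P{\left(29,-52 \right)}}{-4056 + z{\left(j{\left(-3,6 \right)},-53 \right)}} = \frac{3748 - \frac{1}{31}}{-4056 - 10} = \frac{116187}{31 \left(-4066\right)} = \frac{116187}{31} \left(- \frac{1}{4066}\right) = - \frac{116187}{126046}$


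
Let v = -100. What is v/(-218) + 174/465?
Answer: 14072/16895 ≈ 0.83291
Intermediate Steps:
v/(-218) + 174/465 = -100/(-218) + 174/465 = -100*(-1/218) + 174*(1/465) = 50/109 + 58/155 = 14072/16895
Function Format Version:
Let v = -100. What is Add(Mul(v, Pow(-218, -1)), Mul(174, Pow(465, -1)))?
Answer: Rational(14072, 16895) ≈ 0.83291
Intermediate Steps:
Add(Mul(v, Pow(-218, -1)), Mul(174, Pow(465, -1))) = Add(Mul(-100, Pow(-218, -1)), Mul(174, Pow(465, -1))) = Add(Mul(-100, Rational(-1, 218)), Mul(174, Rational(1, 465))) = Add(Rational(50, 109), Rational(58, 155)) = Rational(14072, 16895)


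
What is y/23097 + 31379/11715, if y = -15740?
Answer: 180122221/90193785 ≈ 1.9971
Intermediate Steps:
y/23097 + 31379/11715 = -15740/23097 + 31379/11715 = 180122221/90193785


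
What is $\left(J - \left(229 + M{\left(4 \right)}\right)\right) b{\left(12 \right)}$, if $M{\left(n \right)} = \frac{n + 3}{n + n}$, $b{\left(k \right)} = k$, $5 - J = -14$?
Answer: $- \frac{5061}{2} \approx -2530.5$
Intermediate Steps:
$J = 19$ ($J = 5 - -14 = 5 + 14 = 19$)
$M{\left(n \right)} = \frac{3 + n}{2 n}$
$\left(J - \left(229 + M{\left(4 \right)}\right)\right) b{\left(12 \right)} = \left(19 - \left(229 + \frac{3 + 4}{2 \cdot 4}\right)\right) 12 = \left(19 - \left(229 + \frac{1}{2} \cdot \frac{1}{4} \cdot 7\right)\right) 12 = \left(19 - \frac{1839}{8}\right) 12 = \left(- \frac{1687}{8}\right) 12 = - \frac{5061}{2}$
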